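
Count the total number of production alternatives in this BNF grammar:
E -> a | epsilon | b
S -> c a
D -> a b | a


Counting alternatives per rule:
  E: 3 alternative(s)
  S: 1 alternative(s)
  D: 2 alternative(s)
Sum: 3 + 1 + 2 = 6

6


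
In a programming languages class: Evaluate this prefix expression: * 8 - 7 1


Parsing prefix expression: * 8 - 7 1
Step 1: Innermost operation '- 7 1'
  7 - 1 = 6
Step 2: Outer operation '* 8 [6]'
  8 * 6 = 48

48


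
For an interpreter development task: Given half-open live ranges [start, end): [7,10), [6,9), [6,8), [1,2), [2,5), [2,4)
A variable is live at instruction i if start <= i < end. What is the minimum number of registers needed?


Live ranges:
  Var0: [7, 10)
  Var1: [6, 9)
  Var2: [6, 8)
  Var3: [1, 2)
  Var4: [2, 5)
  Var5: [2, 4)
Sweep-line events (position, delta, active):
  pos=1 start -> active=1
  pos=2 end -> active=0
  pos=2 start -> active=1
  pos=2 start -> active=2
  pos=4 end -> active=1
  pos=5 end -> active=0
  pos=6 start -> active=1
  pos=6 start -> active=2
  pos=7 start -> active=3
  pos=8 end -> active=2
  pos=9 end -> active=1
  pos=10 end -> active=0
Maximum simultaneous active: 3
Minimum registers needed: 3

3


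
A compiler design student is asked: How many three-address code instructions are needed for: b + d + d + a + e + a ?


Expression: b + d + d + a + e + a
Generating three-address code (respecting * over +/- precedence):
  Instruction 1: t1 = b + d
  Instruction 2: t2 = t1 + d
  Instruction 3: t3 = t2 + a
  Instruction 4: t4 = t3 + e
  Instruction 5: t5 = t4 + a
Total instructions: 5

5


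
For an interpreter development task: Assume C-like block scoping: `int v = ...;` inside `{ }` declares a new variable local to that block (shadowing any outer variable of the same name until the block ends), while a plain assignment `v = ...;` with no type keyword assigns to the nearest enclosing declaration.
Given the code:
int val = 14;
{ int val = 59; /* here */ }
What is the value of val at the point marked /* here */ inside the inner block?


Analyzing scoping rules:
Outer scope: declares val = 14
Inner block: 'int val = 59;' declares a NEW val that shadows the outer one
Inside the block the inner declaration is in scope -> 59
Result: 59

59


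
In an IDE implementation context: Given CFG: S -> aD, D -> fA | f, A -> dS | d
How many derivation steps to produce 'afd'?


Grammar: S -> aD, D -> fA | f, A -> dS | d
Deriving 'afd':
Step 1: S -> aD => aD
Step 2: D -> fA => afA
Step 3: A -> d => afd
Total derivation steps: 3

3


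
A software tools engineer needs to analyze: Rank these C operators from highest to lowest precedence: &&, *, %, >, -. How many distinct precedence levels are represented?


Looking up precedence for each operator:
  && -> precedence 2
  * -> precedence 6
  % -> precedence 6
  > -> precedence 4
  - -> precedence 5
Sorted highest to lowest: *, %, -, >, &&
Distinct precedence values: [6, 5, 4, 2]
Number of distinct levels: 4

4


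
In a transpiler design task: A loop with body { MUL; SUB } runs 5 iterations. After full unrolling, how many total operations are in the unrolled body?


Loop body operations: MUL, SUB (2 ops per iteration)
Unrolling 5 iterations:
  Iteration 1: MUL, SUB (2 ops)
  Iteration 2: MUL, SUB (2 ops)
  Iteration 3: MUL, SUB (2 ops)
  Iteration 4: MUL, SUB (2 ops)
  Iteration 5: MUL, SUB (2 ops)
Total: 5 iterations * 2 ops/iter = 10 operations

10


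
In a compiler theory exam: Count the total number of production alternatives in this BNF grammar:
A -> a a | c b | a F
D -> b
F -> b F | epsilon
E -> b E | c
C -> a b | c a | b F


Counting alternatives per rule:
  A: 3 alternative(s)
  D: 1 alternative(s)
  F: 2 alternative(s)
  E: 2 alternative(s)
  C: 3 alternative(s)
Sum: 3 + 1 + 2 + 2 + 3 = 11

11


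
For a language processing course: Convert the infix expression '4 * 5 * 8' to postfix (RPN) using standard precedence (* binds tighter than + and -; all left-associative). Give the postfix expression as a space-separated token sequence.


Applying the shunting-yard algorithm:
  Operand 4 -> output
  Push '*' onto operator stack -> op-stack: [*]
  Operand 5 -> output
  See '*' (prec 2); top '*' (prec 2) >= it -> pop '*' to output
  Push '*' onto operator stack -> op-stack: [*]
  Operand 8 -> output
  End of input: pop '*' to output
Postfix result: 4 5 * 8 *

4 5 * 8 *


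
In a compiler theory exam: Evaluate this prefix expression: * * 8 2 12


Parsing prefix expression: * * 8 2 12
Step 1: Innermost operation '* 8 2'
  8 * 2 = 16
Step 2: Outer operation '* [16] 12'
  16 * 12 = 192

192


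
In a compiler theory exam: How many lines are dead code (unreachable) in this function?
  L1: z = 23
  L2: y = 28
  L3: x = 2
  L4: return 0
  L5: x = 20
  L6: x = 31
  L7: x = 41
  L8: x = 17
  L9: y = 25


Analyzing control flow:
  L1: reachable (before return)
  L2: reachable (before return)
  L3: reachable (before return)
  L4: reachable (return statement)
  L5: DEAD (after return at L4)
  L6: DEAD (after return at L4)
  L7: DEAD (after return at L4)
  L8: DEAD (after return at L4)
  L9: DEAD (after return at L4)
Return at L4, total lines = 9
Dead lines: L5 through L9
Count: 5

5


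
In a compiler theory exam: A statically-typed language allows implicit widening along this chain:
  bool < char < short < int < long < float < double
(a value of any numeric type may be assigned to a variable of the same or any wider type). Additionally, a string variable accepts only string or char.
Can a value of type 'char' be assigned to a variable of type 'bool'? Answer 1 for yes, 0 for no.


Target variable type: bool
Source value type: char
Numeric ranks: char=1, bool=0
Widening allowed iff rank(source) <= rank(target): 1 <= 0? No
Result: 0

0


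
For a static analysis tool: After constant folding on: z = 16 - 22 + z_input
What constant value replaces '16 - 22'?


Identifying constant sub-expression:
  Original: z = 16 - 22 + z_input
  16 and 22 are both compile-time constants
  Evaluating: 16 - 22 = -6
  After folding: z = -6 + z_input

-6


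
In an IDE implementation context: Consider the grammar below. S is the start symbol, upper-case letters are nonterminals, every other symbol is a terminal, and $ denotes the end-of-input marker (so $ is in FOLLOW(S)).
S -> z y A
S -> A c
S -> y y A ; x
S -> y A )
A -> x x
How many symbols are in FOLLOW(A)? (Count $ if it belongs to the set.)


S is the start symbol and does not occur in any rule body, so FOLLOW(S) = {$}.
Examining every occurrence of A in a rule body:
  S -> z y A : A is at the right end -> add FOLLOW(S) = {$}
  S -> A c : A is followed by terminal 'c' -> add 'c'
  S -> y y A ; x : A is followed by terminal ';' -> add ';'
  S -> y A ) : A is followed by terminal ')' -> add ')'
  A -> x x : A does not occur in the body -> contributes nothing
FOLLOW(A) = {), ;, c, $}
Count: 4

4


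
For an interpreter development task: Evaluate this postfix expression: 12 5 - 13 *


Processing tokens left to right:
Push 12, Push 5
Pop 12 and 5, compute 12 - 5 = 7, push 7
Push 13
Pop 7 and 13, compute 7 * 13 = 91, push 91
Stack result: 91

91


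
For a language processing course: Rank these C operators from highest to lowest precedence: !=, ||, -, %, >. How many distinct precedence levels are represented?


Looking up precedence for each operator:
  != -> precedence 3
  || -> precedence 1
  - -> precedence 5
  % -> precedence 6
  > -> precedence 4
Sorted highest to lowest: %, -, >, !=, ||
Distinct precedence values: [6, 5, 4, 3, 1]
Number of distinct levels: 5

5


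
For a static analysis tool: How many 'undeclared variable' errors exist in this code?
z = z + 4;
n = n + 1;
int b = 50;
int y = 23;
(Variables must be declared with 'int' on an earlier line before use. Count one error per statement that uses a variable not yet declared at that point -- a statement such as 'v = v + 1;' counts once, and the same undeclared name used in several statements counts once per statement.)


Scanning code line by line:
  Line 1: use 'z' -> ERROR (undeclared)
  Line 2: use 'n' -> ERROR (undeclared)
  Line 3: declare 'b' -> declared = ['b']
  Line 4: declare 'y' -> declared = ['b', 'y']
Total undeclared variable errors: 2

2


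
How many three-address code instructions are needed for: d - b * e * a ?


Expression: d - b * e * a
Generating three-address code (respecting * over +/- precedence):
  Instruction 1: t1 = b * e
  Instruction 2: t2 = t1 * a
  Instruction 3: t3 = d - t2
Total instructions: 3

3


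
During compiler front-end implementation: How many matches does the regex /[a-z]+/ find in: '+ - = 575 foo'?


Pattern: /[a-z]+/ (identifiers)
Input: '+ - = 575 foo'
Scanning for matches:
  Match 1: 'foo'
Total matches: 1

1


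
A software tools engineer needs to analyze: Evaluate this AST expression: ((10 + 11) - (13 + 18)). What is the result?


Expression: ((10 + 11) - (13 + 18))
Evaluating step by step:
  10 + 11 = 21
  13 + 18 = 31
  21 - 31 = -10
Result: -10

-10


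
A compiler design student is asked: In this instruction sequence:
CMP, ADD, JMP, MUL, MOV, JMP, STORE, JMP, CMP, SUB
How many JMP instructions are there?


Scanning instruction sequence for JMP:
  Position 1: CMP
  Position 2: ADD
  Position 3: JMP <- MATCH
  Position 4: MUL
  Position 5: MOV
  Position 6: JMP <- MATCH
  Position 7: STORE
  Position 8: JMP <- MATCH
  Position 9: CMP
  Position 10: SUB
Matches at positions: [3, 6, 8]
Total JMP count: 3

3


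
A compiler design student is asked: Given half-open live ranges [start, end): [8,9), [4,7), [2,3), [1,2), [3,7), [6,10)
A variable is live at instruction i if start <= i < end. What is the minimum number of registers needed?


Live ranges:
  Var0: [8, 9)
  Var1: [4, 7)
  Var2: [2, 3)
  Var3: [1, 2)
  Var4: [3, 7)
  Var5: [6, 10)
Sweep-line events (position, delta, active):
  pos=1 start -> active=1
  pos=2 end -> active=0
  pos=2 start -> active=1
  pos=3 end -> active=0
  pos=3 start -> active=1
  pos=4 start -> active=2
  pos=6 start -> active=3
  pos=7 end -> active=2
  pos=7 end -> active=1
  pos=8 start -> active=2
  pos=9 end -> active=1
  pos=10 end -> active=0
Maximum simultaneous active: 3
Minimum registers needed: 3

3


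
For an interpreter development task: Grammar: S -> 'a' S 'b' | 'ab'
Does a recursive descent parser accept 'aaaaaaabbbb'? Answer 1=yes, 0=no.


Grammar accepts strings of the form a^n b^n (n >= 1)
Word: 'aaaaaaabbbb'
Counting: 7 a's and 4 b's
Check: 7 == 4? No
Mismatch: a-count != b-count
Rejected

0


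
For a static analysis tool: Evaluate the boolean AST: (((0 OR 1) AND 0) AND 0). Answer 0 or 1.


Step 1: Evaluate inner node
  0 OR 1 = 1
Step 2: Evaluate next node
  1 AND 0 = 0
Step 3: Evaluate root node
  0 AND 0 = 0

0


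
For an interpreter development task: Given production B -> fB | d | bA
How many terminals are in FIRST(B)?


Production: B -> fB | d | bA
Examining each alternative for leading terminals:
  B -> fB : first terminal = 'f'
  B -> d : first terminal = 'd'
  B -> bA : first terminal = 'b'
FIRST(B) = {b, d, f}
Count: 3

3


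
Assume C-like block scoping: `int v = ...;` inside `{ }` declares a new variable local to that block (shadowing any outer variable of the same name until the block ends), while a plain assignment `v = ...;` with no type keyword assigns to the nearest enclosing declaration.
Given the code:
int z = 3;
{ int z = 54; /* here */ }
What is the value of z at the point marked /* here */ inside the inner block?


Analyzing scoping rules:
Outer scope: declares z = 3
Inner block: 'int z = 54;' declares a NEW z that shadows the outer one
Inside the block the inner declaration is in scope -> 54
Result: 54

54


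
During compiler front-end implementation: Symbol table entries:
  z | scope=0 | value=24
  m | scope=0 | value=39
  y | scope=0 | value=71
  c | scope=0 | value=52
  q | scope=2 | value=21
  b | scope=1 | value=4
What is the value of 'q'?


Searching symbol table for 'q':
  z | scope=0 | value=24
  m | scope=0 | value=39
  y | scope=0 | value=71
  c | scope=0 | value=52
  q | scope=2 | value=21 <- MATCH
  b | scope=1 | value=4
Found 'q' at scope 2 with value 21

21


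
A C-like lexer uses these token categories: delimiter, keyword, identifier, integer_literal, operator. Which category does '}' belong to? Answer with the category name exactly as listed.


Token: '}'
Checking categories:
  identifier: no
  integer_literal: no
  operator: no
  keyword: no
  delimiter: YES
Category: delimiter

delimiter


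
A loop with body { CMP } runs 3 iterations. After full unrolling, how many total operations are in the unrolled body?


Loop body operations: CMP (1 op per iteration)
Unrolling 3 iterations:
  Iteration 1: CMP (1 ops)
  Iteration 2: CMP (1 ops)
  Iteration 3: CMP (1 ops)
Total: 3 iterations * 1 ops/iter = 3 operations

3


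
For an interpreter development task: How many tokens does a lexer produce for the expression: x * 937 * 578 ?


Scanning 'x * 937 * 578'
Token 1: 'x' -> identifier
Token 2: '*' -> operator
Token 3: '937' -> integer_literal
Token 4: '*' -> operator
Token 5: '578' -> integer_literal
Total tokens: 5

5


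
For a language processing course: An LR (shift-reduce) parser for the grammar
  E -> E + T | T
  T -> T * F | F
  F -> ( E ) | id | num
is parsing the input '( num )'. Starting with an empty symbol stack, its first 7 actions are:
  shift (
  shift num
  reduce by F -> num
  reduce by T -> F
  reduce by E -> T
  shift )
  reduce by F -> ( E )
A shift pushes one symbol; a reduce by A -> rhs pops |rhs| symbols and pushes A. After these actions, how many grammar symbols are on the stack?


Tracking the symbol stack through each action:
  Action 1: shift '(' : push -> stack = [(] (size 1)
  Action 2: shift 'num' : push -> stack = [(, num] (size 2)
  Action 3: reduce by F -> num : pop 1, push F -> stack = [(, F] (size 2)
  Action 4: reduce by T -> F : pop 1, push T -> stack = [(, T] (size 2)
  Action 5: reduce by E -> T : pop 1, push E -> stack = [(, E] (size 2)
  Action 6: shift ')' : push -> stack = [(, E, )] (size 3)
  Action 7: reduce by F -> ( E ) : pop 3, push F -> stack = [F] (size 1)
Final stack size: 1

1


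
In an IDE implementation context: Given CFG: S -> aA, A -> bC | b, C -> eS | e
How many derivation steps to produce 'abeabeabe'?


Grammar: S -> aA, A -> bC | b, C -> eS | e
Deriving 'abeabeabe':
Step 1: S -> aA => aA
Step 2: A -> bC => abC
Step 3: C -> eS => abeS
Step 4: S -> aA => abeaA
Step 5: A -> bC => abeabC
Step 6: C -> eS => abeabeS
Step 7: S -> aA => abeabeaA
Step 8: A -> bC => abeabeabC
Step 9: C -> e => abeabeabe
Total derivation steps: 9

9


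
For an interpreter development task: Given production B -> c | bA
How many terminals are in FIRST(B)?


Production: B -> c | bA
Examining each alternative for leading terminals:
  B -> c : first terminal = 'c'
  B -> bA : first terminal = 'b'
FIRST(B) = {b, c}
Count: 2

2


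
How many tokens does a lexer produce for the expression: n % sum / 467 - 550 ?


Scanning 'n % sum / 467 - 550'
Token 1: 'n' -> identifier
Token 2: '%' -> operator
Token 3: 'sum' -> identifier
Token 4: '/' -> operator
Token 5: '467' -> integer_literal
Token 6: '-' -> operator
Token 7: '550' -> integer_literal
Total tokens: 7

7


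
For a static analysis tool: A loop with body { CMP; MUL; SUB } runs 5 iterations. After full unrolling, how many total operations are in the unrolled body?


Loop body operations: CMP, MUL, SUB (3 ops per iteration)
Unrolling 5 iterations:
  Iteration 1: CMP, MUL, SUB (3 ops)
  Iteration 2: CMP, MUL, SUB (3 ops)
  Iteration 3: CMP, MUL, SUB (3 ops)
  Iteration 4: CMP, MUL, SUB (3 ops)
  Iteration 5: CMP, MUL, SUB (3 ops)
Total: 5 iterations * 3 ops/iter = 15 operations

15


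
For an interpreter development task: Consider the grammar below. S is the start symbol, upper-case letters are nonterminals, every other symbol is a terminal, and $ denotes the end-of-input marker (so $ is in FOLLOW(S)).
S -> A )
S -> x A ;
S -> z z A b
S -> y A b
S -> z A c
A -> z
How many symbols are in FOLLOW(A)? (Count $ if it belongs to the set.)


S is the start symbol and does not occur in any rule body, so FOLLOW(S) = {$}.
Examining every occurrence of A in a rule body:
  S -> A ) : A is followed by terminal ')' -> add ')'
  S -> x A ; : A is followed by terminal ';' -> add ';'
  S -> z z A b : A is followed by terminal 'b' -> add 'b'
  S -> y A b : A is followed by terminal 'b' -> add 'b' (already in the set)
  S -> z A c : A is followed by terminal 'c' -> add 'c'
  A -> z : A does not occur in the body -> contributes nothing
FOLLOW(A) = {), ;, b, c}
Count: 4

4


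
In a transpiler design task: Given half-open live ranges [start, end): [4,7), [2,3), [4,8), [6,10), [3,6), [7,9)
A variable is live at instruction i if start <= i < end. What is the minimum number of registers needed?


Live ranges:
  Var0: [4, 7)
  Var1: [2, 3)
  Var2: [4, 8)
  Var3: [6, 10)
  Var4: [3, 6)
  Var5: [7, 9)
Sweep-line events (position, delta, active):
  pos=2 start -> active=1
  pos=3 end -> active=0
  pos=3 start -> active=1
  pos=4 start -> active=2
  pos=4 start -> active=3
  pos=6 end -> active=2
  pos=6 start -> active=3
  pos=7 end -> active=2
  pos=7 start -> active=3
  pos=8 end -> active=2
  pos=9 end -> active=1
  pos=10 end -> active=0
Maximum simultaneous active: 3
Minimum registers needed: 3

3


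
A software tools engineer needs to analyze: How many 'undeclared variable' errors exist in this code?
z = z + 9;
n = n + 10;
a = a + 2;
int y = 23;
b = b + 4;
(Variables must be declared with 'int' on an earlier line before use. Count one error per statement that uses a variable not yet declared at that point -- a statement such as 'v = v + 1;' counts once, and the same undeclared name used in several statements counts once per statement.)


Scanning code line by line:
  Line 1: use 'z' -> ERROR (undeclared)
  Line 2: use 'n' -> ERROR (undeclared)
  Line 3: use 'a' -> ERROR (undeclared)
  Line 4: declare 'y' -> declared = ['y']
  Line 5: use 'b' -> ERROR (undeclared)
Total undeclared variable errors: 4

4


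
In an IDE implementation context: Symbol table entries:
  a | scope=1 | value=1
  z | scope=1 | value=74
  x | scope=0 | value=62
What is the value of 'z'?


Searching symbol table for 'z':
  a | scope=1 | value=1
  z | scope=1 | value=74 <- MATCH
  x | scope=0 | value=62
Found 'z' at scope 1 with value 74

74


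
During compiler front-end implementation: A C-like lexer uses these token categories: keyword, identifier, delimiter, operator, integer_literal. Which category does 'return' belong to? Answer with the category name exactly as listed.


Token: 'return'
Checking categories:
  identifier: no
  integer_literal: no
  operator: no
  keyword: YES
  delimiter: no
Category: keyword

keyword


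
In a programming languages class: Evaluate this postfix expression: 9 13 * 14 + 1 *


Processing tokens left to right:
Push 9, Push 13
Pop 9 and 13, compute 9 * 13 = 117, push 117
Push 14
Pop 117 and 14, compute 117 + 14 = 131, push 131
Push 1
Pop 131 and 1, compute 131 * 1 = 131, push 131
Stack result: 131

131


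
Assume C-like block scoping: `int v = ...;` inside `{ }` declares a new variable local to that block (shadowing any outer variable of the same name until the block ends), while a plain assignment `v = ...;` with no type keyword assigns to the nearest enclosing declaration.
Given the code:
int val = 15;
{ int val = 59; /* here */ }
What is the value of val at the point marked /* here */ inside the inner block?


Analyzing scoping rules:
Outer scope: declares val = 15
Inner block: 'int val = 59;' declares a NEW val that shadows the outer one
Inside the block the inner declaration is in scope -> 59
Result: 59

59


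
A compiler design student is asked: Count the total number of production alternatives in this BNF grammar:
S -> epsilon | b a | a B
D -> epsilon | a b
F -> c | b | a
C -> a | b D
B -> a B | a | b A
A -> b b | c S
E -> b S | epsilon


Counting alternatives per rule:
  S: 3 alternative(s)
  D: 2 alternative(s)
  F: 3 alternative(s)
  C: 2 alternative(s)
  B: 3 alternative(s)
  A: 2 alternative(s)
  E: 2 alternative(s)
Sum: 3 + 2 + 3 + 2 + 3 + 2 + 2 = 17

17


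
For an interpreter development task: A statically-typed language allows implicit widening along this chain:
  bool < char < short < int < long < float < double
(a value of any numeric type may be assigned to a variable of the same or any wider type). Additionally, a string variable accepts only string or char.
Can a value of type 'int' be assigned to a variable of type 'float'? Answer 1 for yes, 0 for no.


Target variable type: float
Source value type: int
Numeric ranks: int=3, float=5
Widening allowed iff rank(source) <= rank(target): 3 <= 5? Yes
Result: 1

1


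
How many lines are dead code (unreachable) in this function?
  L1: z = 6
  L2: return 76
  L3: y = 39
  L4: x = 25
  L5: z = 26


Analyzing control flow:
  L1: reachable (before return)
  L2: reachable (return statement)
  L3: DEAD (after return at L2)
  L4: DEAD (after return at L2)
  L5: DEAD (after return at L2)
Return at L2, total lines = 5
Dead lines: L3 through L5
Count: 3

3


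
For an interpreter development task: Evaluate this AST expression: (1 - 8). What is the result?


Expression: (1 - 8)
Evaluating step by step:
  1 - 8 = -7
Result: -7

-7


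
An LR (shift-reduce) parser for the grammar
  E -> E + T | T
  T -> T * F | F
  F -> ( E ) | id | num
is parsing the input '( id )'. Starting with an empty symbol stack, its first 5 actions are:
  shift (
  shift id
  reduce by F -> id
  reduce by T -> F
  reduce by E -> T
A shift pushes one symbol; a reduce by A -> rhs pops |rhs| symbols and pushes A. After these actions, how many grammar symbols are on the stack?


Tracking the symbol stack through each action:
  Action 1: shift '(' : push -> stack = [(] (size 1)
  Action 2: shift 'id' : push -> stack = [(, id] (size 2)
  Action 3: reduce by F -> id : pop 1, push F -> stack = [(, F] (size 2)
  Action 4: reduce by T -> F : pop 1, push T -> stack = [(, T] (size 2)
  Action 5: reduce by E -> T : pop 1, push E -> stack = [(, E] (size 2)
Final stack size: 2

2


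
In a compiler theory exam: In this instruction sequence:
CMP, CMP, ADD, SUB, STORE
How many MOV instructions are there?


Scanning instruction sequence for MOV:
  Position 1: CMP
  Position 2: CMP
  Position 3: ADD
  Position 4: SUB
  Position 5: STORE
Matches at positions: []
Total MOV count: 0

0


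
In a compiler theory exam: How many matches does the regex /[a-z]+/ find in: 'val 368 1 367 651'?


Pattern: /[a-z]+/ (identifiers)
Input: 'val 368 1 367 651'
Scanning for matches:
  Match 1: 'val'
Total matches: 1

1


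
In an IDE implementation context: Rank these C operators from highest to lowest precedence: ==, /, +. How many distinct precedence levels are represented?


Looking up precedence for each operator:
  == -> precedence 3
  / -> precedence 6
  + -> precedence 5
Sorted highest to lowest: /, +, ==
Distinct precedence values: [6, 5, 3]
Number of distinct levels: 3

3


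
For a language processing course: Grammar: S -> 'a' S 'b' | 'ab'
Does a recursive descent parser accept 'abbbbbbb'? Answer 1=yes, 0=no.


Grammar accepts strings of the form a^n b^n (n >= 1)
Word: 'abbbbbbb'
Counting: 1 a's and 7 b's
Check: 1 == 7? No
Mismatch: a-count != b-count
Rejected

0


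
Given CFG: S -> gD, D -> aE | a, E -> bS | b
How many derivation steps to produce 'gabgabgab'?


Grammar: S -> gD, D -> aE | a, E -> bS | b
Deriving 'gabgabgab':
Step 1: S -> gD => gD
Step 2: D -> aE => gaE
Step 3: E -> bS => gabS
Step 4: S -> gD => gabgD
Step 5: D -> aE => gabgaE
Step 6: E -> bS => gabgabS
Step 7: S -> gD => gabgabgD
Step 8: D -> aE => gabgabgaE
Step 9: E -> b => gabgabgab
Total derivation steps: 9

9


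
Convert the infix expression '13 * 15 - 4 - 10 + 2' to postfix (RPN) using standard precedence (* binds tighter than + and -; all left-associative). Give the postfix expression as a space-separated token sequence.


Applying the shunting-yard algorithm:
  Operand 13 -> output
  Push '*' onto operator stack -> op-stack: [*]
  Operand 15 -> output
  See '-' (prec 1); top '*' (prec 2) >= it -> pop '*' to output
  Push '-' onto operator stack -> op-stack: [-]
  Operand 4 -> output
  See '-' (prec 1); top '-' (prec 1) >= it -> pop '-' to output
  Push '-' onto operator stack -> op-stack: [-]
  Operand 10 -> output
  See '+' (prec 1); top '-' (prec 1) >= it -> pop '-' to output
  Push '+' onto operator stack -> op-stack: [+]
  Operand 2 -> output
  End of input: pop '+' to output
Postfix result: 13 15 * 4 - 10 - 2 +

13 15 * 4 - 10 - 2 +


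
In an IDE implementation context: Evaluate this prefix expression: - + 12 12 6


Parsing prefix expression: - + 12 12 6
Step 1: Innermost operation '+ 12 12'
  12 + 12 = 24
Step 2: Outer operation '- [24] 6'
  24 - 6 = 18

18


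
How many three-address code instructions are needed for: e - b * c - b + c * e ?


Expression: e - b * c - b + c * e
Generating three-address code (respecting * over +/- precedence):
  Instruction 1: t1 = b * c
  Instruction 2: t2 = c * e
  Instruction 3: t3 = e - t1
  Instruction 4: t4 = t3 - b
  Instruction 5: t5 = t4 + t2
Total instructions: 5

5


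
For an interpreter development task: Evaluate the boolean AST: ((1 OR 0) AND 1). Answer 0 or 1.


Step 1: Evaluate inner node
  1 OR 0 = 1
Step 2: Evaluate root node
  1 AND 1 = 1

1


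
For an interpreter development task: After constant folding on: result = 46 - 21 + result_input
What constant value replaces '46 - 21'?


Identifying constant sub-expression:
  Original: result = 46 - 21 + result_input
  46 and 21 are both compile-time constants
  Evaluating: 46 - 21 = 25
  After folding: result = 25 + result_input

25


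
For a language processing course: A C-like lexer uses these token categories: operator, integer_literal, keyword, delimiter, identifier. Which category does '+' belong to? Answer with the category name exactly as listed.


Token: '+'
Checking categories:
  identifier: no
  integer_literal: no
  operator: YES
  keyword: no
  delimiter: no
Category: operator

operator


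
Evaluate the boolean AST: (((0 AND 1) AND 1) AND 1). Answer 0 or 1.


Step 1: Evaluate inner node
  0 AND 1 = 0
Step 2: Evaluate next node
  0 AND 1 = 0
Step 3: Evaluate root node
  0 AND 1 = 0

0


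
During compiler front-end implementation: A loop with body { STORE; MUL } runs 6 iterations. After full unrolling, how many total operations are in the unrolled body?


Loop body operations: STORE, MUL (2 ops per iteration)
Unrolling 6 iterations:
  Iteration 1: STORE, MUL (2 ops)
  Iteration 2: STORE, MUL (2 ops)
  Iteration 3: STORE, MUL (2 ops)
  Iteration 4: STORE, MUL (2 ops)
  Iteration 5: STORE, MUL (2 ops)
  Iteration 6: STORE, MUL (2 ops)
Total: 6 iterations * 2 ops/iter = 12 operations

12


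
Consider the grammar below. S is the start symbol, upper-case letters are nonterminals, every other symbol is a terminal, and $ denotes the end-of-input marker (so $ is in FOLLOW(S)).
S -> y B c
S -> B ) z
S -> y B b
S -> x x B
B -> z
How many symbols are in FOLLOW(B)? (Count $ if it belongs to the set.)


S is the start symbol and does not occur in any rule body, so FOLLOW(S) = {$}.
Examining every occurrence of B in a rule body:
  S -> y B c : B is followed by terminal 'c' -> add 'c'
  S -> B ) z : B is followed by terminal ')' -> add ')'
  S -> y B b : B is followed by terminal 'b' -> add 'b'
  S -> x x B : B is at the right end -> add FOLLOW(S) = {$}
  B -> z : B does not occur in the body -> contributes nothing
FOLLOW(B) = {), b, c, $}
Count: 4

4


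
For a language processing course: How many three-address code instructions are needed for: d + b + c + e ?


Expression: d + b + c + e
Generating three-address code (respecting * over +/- precedence):
  Instruction 1: t1 = d + b
  Instruction 2: t2 = t1 + c
  Instruction 3: t3 = t2 + e
Total instructions: 3

3


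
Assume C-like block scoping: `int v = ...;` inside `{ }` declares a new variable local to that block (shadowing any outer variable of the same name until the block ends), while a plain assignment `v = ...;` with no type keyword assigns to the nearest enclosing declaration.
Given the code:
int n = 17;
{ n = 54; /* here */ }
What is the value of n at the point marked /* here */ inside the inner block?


Analyzing scoping rules:
Outer scope: declares n = 17
Inner block: 'n = 54;' has no type keyword, so it is an assignment to the outer n (no shadowing)
Inside the block, after the assignment -> 54
Result: 54

54


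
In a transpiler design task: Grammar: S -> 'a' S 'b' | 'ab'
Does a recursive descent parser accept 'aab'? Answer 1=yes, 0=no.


Grammar accepts strings of the form a^n b^n (n >= 1)
Word: 'aab'
Counting: 2 a's and 1 b's
Check: 2 == 1? No
Mismatch: a-count != b-count
Rejected

0


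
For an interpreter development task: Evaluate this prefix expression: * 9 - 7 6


Parsing prefix expression: * 9 - 7 6
Step 1: Innermost operation '- 7 6'
  7 - 6 = 1
Step 2: Outer operation '* 9 [1]'
  9 * 1 = 9

9


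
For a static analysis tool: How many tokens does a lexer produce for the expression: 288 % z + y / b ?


Scanning '288 % z + y / b'
Token 1: '288' -> integer_literal
Token 2: '%' -> operator
Token 3: 'z' -> identifier
Token 4: '+' -> operator
Token 5: 'y' -> identifier
Token 6: '/' -> operator
Token 7: 'b' -> identifier
Total tokens: 7

7


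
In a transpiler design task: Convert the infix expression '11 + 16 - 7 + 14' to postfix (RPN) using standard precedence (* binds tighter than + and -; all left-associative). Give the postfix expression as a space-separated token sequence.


Applying the shunting-yard algorithm:
  Operand 11 -> output
  Push '+' onto operator stack -> op-stack: [+]
  Operand 16 -> output
  See '-' (prec 1); top '+' (prec 1) >= it -> pop '+' to output
  Push '-' onto operator stack -> op-stack: [-]
  Operand 7 -> output
  See '+' (prec 1); top '-' (prec 1) >= it -> pop '-' to output
  Push '+' onto operator stack -> op-stack: [+]
  Operand 14 -> output
  End of input: pop '+' to output
Postfix result: 11 16 + 7 - 14 +

11 16 + 7 - 14 +


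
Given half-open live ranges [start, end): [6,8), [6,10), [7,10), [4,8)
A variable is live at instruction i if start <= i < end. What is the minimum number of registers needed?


Live ranges:
  Var0: [6, 8)
  Var1: [6, 10)
  Var2: [7, 10)
  Var3: [4, 8)
Sweep-line events (position, delta, active):
  pos=4 start -> active=1
  pos=6 start -> active=2
  pos=6 start -> active=3
  pos=7 start -> active=4
  pos=8 end -> active=3
  pos=8 end -> active=2
  pos=10 end -> active=1
  pos=10 end -> active=0
Maximum simultaneous active: 4
Minimum registers needed: 4

4


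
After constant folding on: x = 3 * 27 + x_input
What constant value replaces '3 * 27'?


Identifying constant sub-expression:
  Original: x = 3 * 27 + x_input
  3 and 27 are both compile-time constants
  Evaluating: 3 * 27 = 81
  After folding: x = 81 + x_input

81


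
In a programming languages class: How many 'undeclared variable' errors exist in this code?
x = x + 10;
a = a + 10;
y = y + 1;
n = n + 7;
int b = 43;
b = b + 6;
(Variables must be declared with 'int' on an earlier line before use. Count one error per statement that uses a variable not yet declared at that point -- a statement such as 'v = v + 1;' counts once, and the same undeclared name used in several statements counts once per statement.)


Scanning code line by line:
  Line 1: use 'x' -> ERROR (undeclared)
  Line 2: use 'a' -> ERROR (undeclared)
  Line 3: use 'y' -> ERROR (undeclared)
  Line 4: use 'n' -> ERROR (undeclared)
  Line 5: declare 'b' -> declared = ['b']
  Line 6: use 'b' -> OK (declared)
Total undeclared variable errors: 4

4


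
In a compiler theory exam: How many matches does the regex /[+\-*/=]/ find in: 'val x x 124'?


Pattern: /[+\-*/=]/ (operators)
Input: 'val x x 124'
Scanning for matches:
Total matches: 0

0


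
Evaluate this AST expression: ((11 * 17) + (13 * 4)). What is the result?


Expression: ((11 * 17) + (13 * 4))
Evaluating step by step:
  11 * 17 = 187
  13 * 4 = 52
  187 + 52 = 239
Result: 239

239


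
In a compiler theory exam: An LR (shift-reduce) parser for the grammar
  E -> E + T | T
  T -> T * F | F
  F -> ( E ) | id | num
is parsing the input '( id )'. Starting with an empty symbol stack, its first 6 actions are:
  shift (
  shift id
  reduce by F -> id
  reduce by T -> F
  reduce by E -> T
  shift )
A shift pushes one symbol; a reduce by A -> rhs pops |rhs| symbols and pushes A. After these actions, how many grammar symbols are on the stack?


Tracking the symbol stack through each action:
  Action 1: shift '(' : push -> stack = [(] (size 1)
  Action 2: shift 'id' : push -> stack = [(, id] (size 2)
  Action 3: reduce by F -> id : pop 1, push F -> stack = [(, F] (size 2)
  Action 4: reduce by T -> F : pop 1, push T -> stack = [(, T] (size 2)
  Action 5: reduce by E -> T : pop 1, push E -> stack = [(, E] (size 2)
  Action 6: shift ')' : push -> stack = [(, E, )] (size 3)
Final stack size: 3

3


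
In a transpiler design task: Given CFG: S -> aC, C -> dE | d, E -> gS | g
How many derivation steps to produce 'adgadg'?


Grammar: S -> aC, C -> dE | d, E -> gS | g
Deriving 'adgadg':
Step 1: S -> aC => aC
Step 2: C -> dE => adE
Step 3: E -> gS => adgS
Step 4: S -> aC => adgaC
Step 5: C -> dE => adgadE
Step 6: E -> g => adgadg
Total derivation steps: 6

6


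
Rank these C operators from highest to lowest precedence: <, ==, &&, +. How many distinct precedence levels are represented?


Looking up precedence for each operator:
  < -> precedence 4
  == -> precedence 3
  && -> precedence 2
  + -> precedence 5
Sorted highest to lowest: +, <, ==, &&
Distinct precedence values: [5, 4, 3, 2]
Number of distinct levels: 4

4


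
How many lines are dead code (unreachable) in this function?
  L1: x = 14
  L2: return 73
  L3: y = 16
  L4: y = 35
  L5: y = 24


Analyzing control flow:
  L1: reachable (before return)
  L2: reachable (return statement)
  L3: DEAD (after return at L2)
  L4: DEAD (after return at L2)
  L5: DEAD (after return at L2)
Return at L2, total lines = 5
Dead lines: L3 through L5
Count: 3

3


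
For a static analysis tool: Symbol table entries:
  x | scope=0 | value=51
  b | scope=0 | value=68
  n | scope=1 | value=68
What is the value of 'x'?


Searching symbol table for 'x':
  x | scope=0 | value=51 <- MATCH
  b | scope=0 | value=68
  n | scope=1 | value=68
Found 'x' at scope 0 with value 51

51


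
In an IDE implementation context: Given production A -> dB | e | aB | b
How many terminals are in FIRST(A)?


Production: A -> dB | e | aB | b
Examining each alternative for leading terminals:
  A -> dB : first terminal = 'd'
  A -> e : first terminal = 'e'
  A -> aB : first terminal = 'a'
  A -> b : first terminal = 'b'
FIRST(A) = {a, b, d, e}
Count: 4

4


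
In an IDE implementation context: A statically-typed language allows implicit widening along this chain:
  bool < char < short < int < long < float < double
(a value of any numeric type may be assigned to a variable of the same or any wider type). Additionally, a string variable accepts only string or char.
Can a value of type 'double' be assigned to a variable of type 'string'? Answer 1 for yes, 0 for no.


Target variable type: string
Source value type: double
Rule: string accepts only {string, char}
  source 'double' in {string, char}? No
Result: 0

0


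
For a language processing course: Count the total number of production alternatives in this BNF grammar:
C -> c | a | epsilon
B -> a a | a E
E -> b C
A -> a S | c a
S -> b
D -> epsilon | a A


Counting alternatives per rule:
  C: 3 alternative(s)
  B: 2 alternative(s)
  E: 1 alternative(s)
  A: 2 alternative(s)
  S: 1 alternative(s)
  D: 2 alternative(s)
Sum: 3 + 2 + 1 + 2 + 1 + 2 = 11

11


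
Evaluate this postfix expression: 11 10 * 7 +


Processing tokens left to right:
Push 11, Push 10
Pop 11 and 10, compute 11 * 10 = 110, push 110
Push 7
Pop 110 and 7, compute 110 + 7 = 117, push 117
Stack result: 117

117


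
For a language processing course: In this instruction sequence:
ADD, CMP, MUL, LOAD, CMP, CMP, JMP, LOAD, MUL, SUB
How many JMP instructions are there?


Scanning instruction sequence for JMP:
  Position 1: ADD
  Position 2: CMP
  Position 3: MUL
  Position 4: LOAD
  Position 5: CMP
  Position 6: CMP
  Position 7: JMP <- MATCH
  Position 8: LOAD
  Position 9: MUL
  Position 10: SUB
Matches at positions: [7]
Total JMP count: 1

1


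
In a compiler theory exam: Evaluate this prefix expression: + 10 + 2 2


Parsing prefix expression: + 10 + 2 2
Step 1: Innermost operation '+ 2 2'
  2 + 2 = 4
Step 2: Outer operation '+ 10 [4]'
  10 + 4 = 14

14


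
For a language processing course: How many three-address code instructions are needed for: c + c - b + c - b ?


Expression: c + c - b + c - b
Generating three-address code (respecting * over +/- precedence):
  Instruction 1: t1 = c + c
  Instruction 2: t2 = t1 - b
  Instruction 3: t3 = t2 + c
  Instruction 4: t4 = t3 - b
Total instructions: 4

4


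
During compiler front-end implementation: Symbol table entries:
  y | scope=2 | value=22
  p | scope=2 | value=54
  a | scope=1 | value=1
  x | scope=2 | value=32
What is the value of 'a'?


Searching symbol table for 'a':
  y | scope=2 | value=22
  p | scope=2 | value=54
  a | scope=1 | value=1 <- MATCH
  x | scope=2 | value=32
Found 'a' at scope 1 with value 1

1


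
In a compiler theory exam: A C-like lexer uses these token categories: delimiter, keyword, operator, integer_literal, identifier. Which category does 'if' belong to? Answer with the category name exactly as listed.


Token: 'if'
Checking categories:
  identifier: no
  integer_literal: no
  operator: no
  keyword: YES
  delimiter: no
Category: keyword

keyword


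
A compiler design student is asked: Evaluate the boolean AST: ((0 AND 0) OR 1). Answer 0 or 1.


Step 1: Evaluate inner node
  0 AND 0 = 0
Step 2: Evaluate root node
  0 OR 1 = 1

1


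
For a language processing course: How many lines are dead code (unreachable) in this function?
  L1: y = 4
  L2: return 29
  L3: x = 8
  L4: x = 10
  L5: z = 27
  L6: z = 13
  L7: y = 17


Analyzing control flow:
  L1: reachable (before return)
  L2: reachable (return statement)
  L3: DEAD (after return at L2)
  L4: DEAD (after return at L2)
  L5: DEAD (after return at L2)
  L6: DEAD (after return at L2)
  L7: DEAD (after return at L2)
Return at L2, total lines = 7
Dead lines: L3 through L7
Count: 5

5


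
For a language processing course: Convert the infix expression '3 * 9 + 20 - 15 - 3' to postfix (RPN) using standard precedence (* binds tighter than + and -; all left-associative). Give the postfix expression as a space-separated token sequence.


Applying the shunting-yard algorithm:
  Operand 3 -> output
  Push '*' onto operator stack -> op-stack: [*]
  Operand 9 -> output
  See '+' (prec 1); top '*' (prec 2) >= it -> pop '*' to output
  Push '+' onto operator stack -> op-stack: [+]
  Operand 20 -> output
  See '-' (prec 1); top '+' (prec 1) >= it -> pop '+' to output
  Push '-' onto operator stack -> op-stack: [-]
  Operand 15 -> output
  See '-' (prec 1); top '-' (prec 1) >= it -> pop '-' to output
  Push '-' onto operator stack -> op-stack: [-]
  Operand 3 -> output
  End of input: pop '-' to output
Postfix result: 3 9 * 20 + 15 - 3 -

3 9 * 20 + 15 - 3 -


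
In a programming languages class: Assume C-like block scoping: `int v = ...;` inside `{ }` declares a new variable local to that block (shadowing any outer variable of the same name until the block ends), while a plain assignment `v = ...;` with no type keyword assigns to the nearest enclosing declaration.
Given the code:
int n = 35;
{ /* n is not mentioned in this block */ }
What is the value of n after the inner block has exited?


Analyzing scoping rules:
Outer scope: declares n = 35
Inner block: n is neither redeclared nor assigned -> unchanged
After the block -> 35
Result: 35

35
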